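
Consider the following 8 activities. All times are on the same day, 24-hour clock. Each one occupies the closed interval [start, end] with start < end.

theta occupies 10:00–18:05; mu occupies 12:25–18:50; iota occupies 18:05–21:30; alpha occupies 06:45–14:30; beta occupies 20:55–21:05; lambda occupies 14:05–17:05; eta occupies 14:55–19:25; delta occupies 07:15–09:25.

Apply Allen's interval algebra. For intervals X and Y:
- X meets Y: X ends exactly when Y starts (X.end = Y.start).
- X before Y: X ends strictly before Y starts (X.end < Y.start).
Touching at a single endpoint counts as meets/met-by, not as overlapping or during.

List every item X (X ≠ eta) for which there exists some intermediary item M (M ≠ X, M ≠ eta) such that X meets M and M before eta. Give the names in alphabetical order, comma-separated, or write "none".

none

Target eta = [14:55, 19:25].
Intermediaries M with M before eta: alpha, delta.
Via alpha — items with X meets alpha: none.
Via delta — items with X meets delta: none.
Union: none.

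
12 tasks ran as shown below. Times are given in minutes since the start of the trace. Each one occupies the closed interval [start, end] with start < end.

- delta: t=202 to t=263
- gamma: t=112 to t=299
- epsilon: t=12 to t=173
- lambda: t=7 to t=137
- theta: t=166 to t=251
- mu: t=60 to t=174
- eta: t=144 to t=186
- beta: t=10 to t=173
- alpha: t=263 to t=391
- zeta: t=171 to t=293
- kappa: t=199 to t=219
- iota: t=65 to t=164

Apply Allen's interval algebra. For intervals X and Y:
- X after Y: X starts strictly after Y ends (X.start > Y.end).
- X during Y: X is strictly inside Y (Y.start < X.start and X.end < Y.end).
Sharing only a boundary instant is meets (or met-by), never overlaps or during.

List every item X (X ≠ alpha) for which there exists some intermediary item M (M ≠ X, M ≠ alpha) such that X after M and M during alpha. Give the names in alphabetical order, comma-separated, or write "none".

Target alpha = [t=263, t=391].
Intermediaries M with M during alpha: none.
Union: none.

none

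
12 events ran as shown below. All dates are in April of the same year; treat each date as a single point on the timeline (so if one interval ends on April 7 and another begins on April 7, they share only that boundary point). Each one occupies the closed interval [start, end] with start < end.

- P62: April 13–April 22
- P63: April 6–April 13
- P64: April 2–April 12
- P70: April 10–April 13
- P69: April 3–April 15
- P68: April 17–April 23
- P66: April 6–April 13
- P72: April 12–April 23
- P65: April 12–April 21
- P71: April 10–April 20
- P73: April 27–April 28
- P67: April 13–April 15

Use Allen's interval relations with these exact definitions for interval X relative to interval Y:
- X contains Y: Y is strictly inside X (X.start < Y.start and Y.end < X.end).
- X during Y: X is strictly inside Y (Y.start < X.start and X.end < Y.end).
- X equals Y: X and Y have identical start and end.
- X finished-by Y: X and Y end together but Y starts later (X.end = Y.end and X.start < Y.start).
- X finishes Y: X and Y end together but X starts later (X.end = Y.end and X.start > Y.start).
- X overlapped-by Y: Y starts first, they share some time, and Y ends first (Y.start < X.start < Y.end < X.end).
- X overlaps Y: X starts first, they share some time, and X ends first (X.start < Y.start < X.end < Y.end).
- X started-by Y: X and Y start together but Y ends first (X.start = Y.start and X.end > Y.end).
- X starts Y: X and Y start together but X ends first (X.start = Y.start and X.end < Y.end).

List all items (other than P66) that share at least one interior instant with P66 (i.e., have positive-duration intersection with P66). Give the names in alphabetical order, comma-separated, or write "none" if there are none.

Target P66 = [April 6, April 13].
P62 [April 13, April 22] → met-by → no.
P63 [April 6, April 13] → equals → yes.
P64 [April 2, April 12] → overlaps → yes.
P65 [April 12, April 21] → overlapped-by → yes.
P67 [April 13, April 15] → met-by → no.
P68 [April 17, April 23] → after → no.
P69 [April 3, April 15] → contains → yes.
P70 [April 10, April 13] → finishes → yes.
P71 [April 10, April 20] → overlapped-by → yes.
P72 [April 12, April 23] → overlapped-by → yes.
P73 [April 27, April 28] → after → no.
Result: P63, P64, P65, P69, P70, P71, P72.

P63, P64, P65, P69, P70, P71, P72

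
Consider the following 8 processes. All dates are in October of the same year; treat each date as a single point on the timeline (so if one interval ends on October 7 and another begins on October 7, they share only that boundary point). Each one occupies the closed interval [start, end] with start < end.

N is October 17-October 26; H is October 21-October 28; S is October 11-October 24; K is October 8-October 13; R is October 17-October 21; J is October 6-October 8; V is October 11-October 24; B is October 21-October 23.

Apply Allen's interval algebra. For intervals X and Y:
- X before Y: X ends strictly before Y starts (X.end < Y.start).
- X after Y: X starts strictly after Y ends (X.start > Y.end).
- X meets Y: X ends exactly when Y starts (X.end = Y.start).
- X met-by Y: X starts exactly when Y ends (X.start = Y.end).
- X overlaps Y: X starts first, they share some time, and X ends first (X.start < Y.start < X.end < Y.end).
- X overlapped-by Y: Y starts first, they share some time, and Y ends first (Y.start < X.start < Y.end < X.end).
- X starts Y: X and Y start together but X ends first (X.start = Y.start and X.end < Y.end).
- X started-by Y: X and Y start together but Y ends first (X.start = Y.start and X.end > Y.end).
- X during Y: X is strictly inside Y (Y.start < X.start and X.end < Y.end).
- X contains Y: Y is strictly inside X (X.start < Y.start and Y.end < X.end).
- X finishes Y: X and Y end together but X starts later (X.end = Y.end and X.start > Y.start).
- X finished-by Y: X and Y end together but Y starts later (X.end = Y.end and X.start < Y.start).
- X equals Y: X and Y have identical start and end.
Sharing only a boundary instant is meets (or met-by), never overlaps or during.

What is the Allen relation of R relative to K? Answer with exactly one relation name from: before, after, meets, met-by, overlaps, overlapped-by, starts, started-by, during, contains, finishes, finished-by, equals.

R = [October 17, October 21]; K = [October 8, October 13].
Compare endpoints: R.start > K.start, R.start > K.end, R.end > K.start, R.end > K.end.
That pattern is 'after'.

after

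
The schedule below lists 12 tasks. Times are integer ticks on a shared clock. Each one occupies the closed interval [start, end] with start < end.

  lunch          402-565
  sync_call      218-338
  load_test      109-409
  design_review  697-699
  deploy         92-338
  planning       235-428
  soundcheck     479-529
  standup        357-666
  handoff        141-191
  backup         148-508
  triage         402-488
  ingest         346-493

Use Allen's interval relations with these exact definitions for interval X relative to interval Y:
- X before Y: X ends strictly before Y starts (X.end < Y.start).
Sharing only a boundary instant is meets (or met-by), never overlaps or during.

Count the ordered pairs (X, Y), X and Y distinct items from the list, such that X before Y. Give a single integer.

30

Checking all 132 ordered pairs for relation 'before'; matching pairs in alphabetical order:
(backup, design_review): backup before design_review ✓
(deploy, design_review): deploy before design_review ✓
(deploy, ingest): deploy before ingest ✓
(deploy, lunch): deploy before lunch ✓
(deploy, soundcheck): deploy before soundcheck ✓
(deploy, standup): deploy before standup ✓
(deploy, triage): deploy before triage ✓
(handoff, design_review): handoff before design_review ✓
(handoff, ingest): handoff before ingest ✓
(handoff, lunch): handoff before lunch ✓
(handoff, planning): handoff before planning ✓
(handoff, soundcheck): handoff before soundcheck ✓
(handoff, standup): handoff before standup ✓
(handoff, sync_call): handoff before sync_call ✓
(handoff, triage): handoff before triage ✓
(ingest, design_review): ingest before design_review ✓
(load_test, design_review): load_test before design_review ✓
(load_test, soundcheck): load_test before soundcheck ✓
(lunch, design_review): lunch before design_review ✓
(planning, design_review): planning before design_review ✓
(planning, soundcheck): planning before soundcheck ✓
(soundcheck, design_review): soundcheck before design_review ✓
(standup, design_review): standup before design_review ✓
(sync_call, design_review): sync_call before design_review ✓
... plus 6 further pairs not listed.
Count: 30.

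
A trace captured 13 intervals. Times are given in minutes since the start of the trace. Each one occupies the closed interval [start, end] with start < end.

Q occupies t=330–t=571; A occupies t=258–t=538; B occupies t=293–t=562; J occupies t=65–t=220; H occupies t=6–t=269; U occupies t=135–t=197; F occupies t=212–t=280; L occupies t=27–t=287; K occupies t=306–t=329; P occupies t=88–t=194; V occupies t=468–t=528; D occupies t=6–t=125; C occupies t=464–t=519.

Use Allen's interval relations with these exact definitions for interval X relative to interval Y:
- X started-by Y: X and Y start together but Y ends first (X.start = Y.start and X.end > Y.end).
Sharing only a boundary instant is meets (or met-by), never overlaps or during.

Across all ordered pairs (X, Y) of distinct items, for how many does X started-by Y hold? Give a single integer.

1

Checking all 156 ordered pairs for relation 'started-by'; matching pairs in alphabetical order:
(H, D): H started-by D ✓
Count: 1.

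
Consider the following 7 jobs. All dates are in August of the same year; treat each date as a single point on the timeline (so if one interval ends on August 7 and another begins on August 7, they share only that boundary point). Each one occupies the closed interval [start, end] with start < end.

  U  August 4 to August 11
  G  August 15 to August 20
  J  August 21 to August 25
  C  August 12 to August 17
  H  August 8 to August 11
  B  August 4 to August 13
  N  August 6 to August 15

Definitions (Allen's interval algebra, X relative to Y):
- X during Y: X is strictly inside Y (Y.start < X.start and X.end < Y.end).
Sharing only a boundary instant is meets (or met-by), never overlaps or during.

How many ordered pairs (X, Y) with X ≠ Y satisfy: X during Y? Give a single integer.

2

Checking all 42 ordered pairs for relation 'during'; matching pairs in alphabetical order:
(H, B): H during B ✓
(H, N): H during N ✓
Count: 2.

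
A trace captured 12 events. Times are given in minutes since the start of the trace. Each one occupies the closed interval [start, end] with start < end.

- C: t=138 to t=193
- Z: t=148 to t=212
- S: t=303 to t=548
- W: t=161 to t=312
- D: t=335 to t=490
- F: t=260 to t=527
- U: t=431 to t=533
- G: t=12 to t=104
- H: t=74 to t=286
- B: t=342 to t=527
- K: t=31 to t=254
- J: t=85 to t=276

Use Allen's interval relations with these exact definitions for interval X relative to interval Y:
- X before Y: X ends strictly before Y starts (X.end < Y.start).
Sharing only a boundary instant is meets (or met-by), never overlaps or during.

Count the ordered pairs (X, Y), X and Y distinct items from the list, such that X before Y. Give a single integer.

34

Checking all 132 ordered pairs for relation 'before'; matching pairs in alphabetical order:
(C, B): C before B ✓
(C, D): C before D ✓
(C, F): C before F ✓
(C, S): C before S ✓
(C, U): C before U ✓
(G, B): G before B ✓
(G, C): G before C ✓
(G, D): G before D ✓
(G, F): G before F ✓
(G, S): G before S ✓
(G, U): G before U ✓
(G, W): G before W ✓
(G, Z): G before Z ✓
(H, B): H before B ✓
(H, D): H before D ✓
(H, S): H before S ✓
(H, U): H before U ✓
(J, B): J before B ✓
(J, D): J before D ✓
(J, S): J before S ✓
(J, U): J before U ✓
(K, B): K before B ✓
(K, D): K before D ✓
(K, F): K before F ✓
... plus 10 further pairs not listed.
Count: 34.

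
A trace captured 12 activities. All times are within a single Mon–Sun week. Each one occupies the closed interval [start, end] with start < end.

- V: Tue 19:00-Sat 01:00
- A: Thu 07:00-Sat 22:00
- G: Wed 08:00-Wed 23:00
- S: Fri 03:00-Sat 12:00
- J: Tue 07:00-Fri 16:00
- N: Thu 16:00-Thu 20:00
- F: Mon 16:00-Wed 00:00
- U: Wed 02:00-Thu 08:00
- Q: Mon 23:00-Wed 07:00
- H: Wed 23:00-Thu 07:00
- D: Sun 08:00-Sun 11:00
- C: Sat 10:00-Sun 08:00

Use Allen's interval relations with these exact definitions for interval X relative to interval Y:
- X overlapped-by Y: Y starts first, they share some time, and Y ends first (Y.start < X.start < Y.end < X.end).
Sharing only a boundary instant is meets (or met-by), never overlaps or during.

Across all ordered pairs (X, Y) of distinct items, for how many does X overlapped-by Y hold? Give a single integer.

14

Checking all 132 ordered pairs for relation 'overlapped-by'; matching pairs in alphabetical order:
(A, J): A overlapped-by J ✓
(A, U): A overlapped-by U ✓
(A, V): A overlapped-by V ✓
(C, A): C overlapped-by A ✓
(C, S): C overlapped-by S ✓
(J, F): J overlapped-by F ✓
(J, Q): J overlapped-by Q ✓
(Q, F): Q overlapped-by F ✓
(S, J): S overlapped-by J ✓
(S, V): S overlapped-by V ✓
(U, Q): U overlapped-by Q ✓
(V, F): V overlapped-by F ✓
(V, J): V overlapped-by J ✓
(V, Q): V overlapped-by Q ✓
Count: 14.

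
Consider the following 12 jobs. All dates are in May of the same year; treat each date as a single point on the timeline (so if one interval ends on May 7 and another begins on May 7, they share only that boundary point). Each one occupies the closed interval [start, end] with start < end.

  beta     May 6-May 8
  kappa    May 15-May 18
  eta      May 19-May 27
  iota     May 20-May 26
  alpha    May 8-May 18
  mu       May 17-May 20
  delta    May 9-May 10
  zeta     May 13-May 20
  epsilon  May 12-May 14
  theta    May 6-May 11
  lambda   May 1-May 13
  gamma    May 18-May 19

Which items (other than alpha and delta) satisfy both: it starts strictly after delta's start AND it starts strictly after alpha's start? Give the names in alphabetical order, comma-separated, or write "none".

Conditions: its start is strictly after delta's start (X.start > May 9) AND its start is strictly after alpha's start (X.start > May 8).
beta: start May 6 > May 9? ✗; start May 6 > May 8? ✗ → no.
epsilon: start May 12 > May 9? ✓; start May 12 > May 8? ✓ → yes.
eta: start May 19 > May 9? ✓; start May 19 > May 8? ✓ → yes.
gamma: start May 18 > May 9? ✓; start May 18 > May 8? ✓ → yes.
iota: start May 20 > May 9? ✓; start May 20 > May 8? ✓ → yes.
kappa: start May 15 > May 9? ✓; start May 15 > May 8? ✓ → yes.
lambda: start May 1 > May 9? ✗; start May 1 > May 8? ✗ → no.
mu: start May 17 > May 9? ✓; start May 17 > May 8? ✓ → yes.
theta: start May 6 > May 9? ✗; start May 6 > May 8? ✗ → no.
zeta: start May 13 > May 9? ✓; start May 13 > May 8? ✓ → yes.
Result: epsilon, eta, gamma, iota, kappa, mu, zeta.

epsilon, eta, gamma, iota, kappa, mu, zeta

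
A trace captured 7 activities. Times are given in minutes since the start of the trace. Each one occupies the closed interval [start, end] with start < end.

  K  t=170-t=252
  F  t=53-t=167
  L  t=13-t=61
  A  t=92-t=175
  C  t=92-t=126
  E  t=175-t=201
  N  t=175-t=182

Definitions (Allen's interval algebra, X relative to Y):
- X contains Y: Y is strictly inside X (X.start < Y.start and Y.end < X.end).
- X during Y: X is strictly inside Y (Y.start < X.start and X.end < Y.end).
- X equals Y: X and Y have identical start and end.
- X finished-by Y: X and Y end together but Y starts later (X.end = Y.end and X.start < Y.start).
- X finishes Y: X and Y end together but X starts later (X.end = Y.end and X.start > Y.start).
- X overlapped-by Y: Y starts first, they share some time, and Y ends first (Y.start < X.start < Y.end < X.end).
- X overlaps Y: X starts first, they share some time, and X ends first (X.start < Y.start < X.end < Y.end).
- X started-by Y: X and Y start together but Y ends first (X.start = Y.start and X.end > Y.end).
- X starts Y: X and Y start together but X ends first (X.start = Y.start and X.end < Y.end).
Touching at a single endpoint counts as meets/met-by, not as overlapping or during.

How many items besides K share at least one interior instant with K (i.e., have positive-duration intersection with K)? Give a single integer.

3

Target K = [t=170, t=252].
A [t=92, t=175] → overlaps → counts.
C [t=92, t=126] → before → no.
E [t=175, t=201] → during → counts.
F [t=53, t=167] → before → no.
L [t=13, t=61] → before → no.
N [t=175, t=182] → during → counts.
Total: 3.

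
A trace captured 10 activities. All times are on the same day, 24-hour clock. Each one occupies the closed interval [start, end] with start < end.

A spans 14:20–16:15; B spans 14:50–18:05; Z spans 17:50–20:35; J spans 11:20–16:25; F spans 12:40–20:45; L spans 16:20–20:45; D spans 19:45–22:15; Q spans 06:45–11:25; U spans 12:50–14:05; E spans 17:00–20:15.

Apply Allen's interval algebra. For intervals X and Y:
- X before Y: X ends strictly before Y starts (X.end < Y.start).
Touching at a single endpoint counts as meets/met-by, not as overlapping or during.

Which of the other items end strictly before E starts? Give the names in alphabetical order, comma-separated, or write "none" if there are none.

Target E = [17:00, 20:15].
A [14:20, 16:15] → before → yes.
B [14:50, 18:05] → overlaps → no.
D [19:45, 22:15] → overlapped-by → no.
F [12:40, 20:45] → contains → no.
J [11:20, 16:25] → before → yes.
L [16:20, 20:45] → contains → no.
Q [06:45, 11:25] → before → yes.
U [12:50, 14:05] → before → yes.
Z [17:50, 20:35] → overlapped-by → no.
Result: A, J, Q, U.

A, J, Q, U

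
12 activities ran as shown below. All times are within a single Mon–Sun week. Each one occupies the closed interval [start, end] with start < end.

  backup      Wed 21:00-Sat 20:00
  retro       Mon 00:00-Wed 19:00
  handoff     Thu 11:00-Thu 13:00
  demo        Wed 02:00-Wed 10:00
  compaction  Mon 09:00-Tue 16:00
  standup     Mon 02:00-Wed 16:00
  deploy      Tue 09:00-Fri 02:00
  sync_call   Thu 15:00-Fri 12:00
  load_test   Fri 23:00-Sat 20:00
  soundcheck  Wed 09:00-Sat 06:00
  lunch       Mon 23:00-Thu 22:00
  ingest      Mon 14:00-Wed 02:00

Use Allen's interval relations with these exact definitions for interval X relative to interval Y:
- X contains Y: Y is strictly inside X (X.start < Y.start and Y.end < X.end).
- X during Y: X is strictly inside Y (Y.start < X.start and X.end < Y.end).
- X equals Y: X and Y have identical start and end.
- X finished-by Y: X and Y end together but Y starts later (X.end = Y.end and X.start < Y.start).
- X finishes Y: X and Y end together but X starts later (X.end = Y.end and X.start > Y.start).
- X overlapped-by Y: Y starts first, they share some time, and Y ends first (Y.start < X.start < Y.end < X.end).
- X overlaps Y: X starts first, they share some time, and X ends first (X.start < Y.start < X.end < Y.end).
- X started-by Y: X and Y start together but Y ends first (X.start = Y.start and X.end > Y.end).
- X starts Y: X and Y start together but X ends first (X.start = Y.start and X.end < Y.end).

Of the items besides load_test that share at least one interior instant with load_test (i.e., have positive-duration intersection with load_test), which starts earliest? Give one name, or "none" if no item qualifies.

soundcheck

Target load_test = [Fri 23:00, Sat 20:00].
backup [Wed 21:00, Sat 20:00] → finished-by → candidate.
compaction [Mon 09:00, Tue 16:00] → before → excluded.
demo [Wed 02:00, Wed 10:00] → before → excluded.
deploy [Tue 09:00, Fri 02:00] → before → excluded.
handoff [Thu 11:00, Thu 13:00] → before → excluded.
ingest [Mon 14:00, Wed 02:00] → before → excluded.
lunch [Mon 23:00, Thu 22:00] → before → excluded.
retro [Mon 00:00, Wed 19:00] → before → excluded.
soundcheck [Wed 09:00, Sat 06:00] → overlaps → candidate.
standup [Mon 02:00, Wed 16:00] → before → excluded.
sync_call [Thu 15:00, Fri 12:00] → before → excluded.
Among candidates, earliest start is Wed 09:00 → soundcheck.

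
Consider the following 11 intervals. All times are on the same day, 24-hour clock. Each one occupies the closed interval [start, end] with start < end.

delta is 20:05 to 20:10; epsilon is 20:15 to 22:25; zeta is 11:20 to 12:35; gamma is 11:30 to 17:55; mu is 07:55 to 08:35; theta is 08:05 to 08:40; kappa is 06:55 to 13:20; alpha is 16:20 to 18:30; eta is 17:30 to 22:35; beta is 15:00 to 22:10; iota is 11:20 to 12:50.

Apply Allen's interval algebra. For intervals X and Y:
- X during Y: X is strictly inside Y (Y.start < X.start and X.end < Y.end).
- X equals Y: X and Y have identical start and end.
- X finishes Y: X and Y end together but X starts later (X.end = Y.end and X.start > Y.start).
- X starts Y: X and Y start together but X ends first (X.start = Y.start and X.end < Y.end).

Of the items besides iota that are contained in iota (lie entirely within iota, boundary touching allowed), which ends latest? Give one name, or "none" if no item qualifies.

Target iota = [11:20, 12:50].
alpha [16:20, 18:30] → after → excluded.
beta [15:00, 22:10] → after → excluded.
delta [20:05, 20:10] → after → excluded.
epsilon [20:15, 22:25] → after → excluded.
eta [17:30, 22:35] → after → excluded.
gamma [11:30, 17:55] → overlapped-by → excluded.
kappa [06:55, 13:20] → contains → excluded.
mu [07:55, 08:35] → before → excluded.
theta [08:05, 08:40] → before → excluded.
zeta [11:20, 12:35] → starts → candidate.
Among candidates, latest end is 12:35 → zeta.

zeta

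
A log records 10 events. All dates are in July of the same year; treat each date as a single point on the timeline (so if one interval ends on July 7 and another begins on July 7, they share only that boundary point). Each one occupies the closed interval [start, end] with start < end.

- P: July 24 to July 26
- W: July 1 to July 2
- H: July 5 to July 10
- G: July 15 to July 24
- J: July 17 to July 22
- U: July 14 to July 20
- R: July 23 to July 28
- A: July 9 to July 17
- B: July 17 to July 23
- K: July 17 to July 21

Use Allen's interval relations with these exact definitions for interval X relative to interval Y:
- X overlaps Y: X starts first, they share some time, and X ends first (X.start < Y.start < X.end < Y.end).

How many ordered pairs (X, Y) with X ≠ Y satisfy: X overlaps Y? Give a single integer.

Checking all 90 ordered pairs for relation 'overlaps'; matching pairs in alphabetical order:
(A, G): A overlaps G ✓
(A, U): A overlaps U ✓
(G, R): G overlaps R ✓
(H, A): H overlaps A ✓
(U, B): U overlaps B ✓
(U, G): U overlaps G ✓
(U, J): U overlaps J ✓
(U, K): U overlaps K ✓
Count: 8.

8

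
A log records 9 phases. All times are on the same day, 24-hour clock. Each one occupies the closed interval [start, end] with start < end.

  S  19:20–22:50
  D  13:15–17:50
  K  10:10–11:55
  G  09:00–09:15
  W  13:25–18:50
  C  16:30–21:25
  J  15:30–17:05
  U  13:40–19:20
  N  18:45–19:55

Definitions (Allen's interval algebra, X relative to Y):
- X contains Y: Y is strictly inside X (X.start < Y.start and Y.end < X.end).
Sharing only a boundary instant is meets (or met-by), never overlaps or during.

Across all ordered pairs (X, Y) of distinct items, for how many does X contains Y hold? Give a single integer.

4

Checking all 72 ordered pairs for relation 'contains'; matching pairs in alphabetical order:
(C, N): C contains N ✓
(D, J): D contains J ✓
(U, J): U contains J ✓
(W, J): W contains J ✓
Count: 4.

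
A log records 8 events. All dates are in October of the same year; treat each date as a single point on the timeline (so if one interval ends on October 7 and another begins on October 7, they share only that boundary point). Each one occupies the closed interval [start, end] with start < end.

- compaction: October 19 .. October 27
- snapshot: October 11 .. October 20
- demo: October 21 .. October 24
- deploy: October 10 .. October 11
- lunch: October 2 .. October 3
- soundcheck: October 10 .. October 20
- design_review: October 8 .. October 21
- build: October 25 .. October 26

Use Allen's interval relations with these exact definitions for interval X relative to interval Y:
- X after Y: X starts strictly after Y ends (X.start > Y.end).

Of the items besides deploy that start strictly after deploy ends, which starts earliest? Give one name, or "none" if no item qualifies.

Target deploy = [October 10, October 11].
build [October 25, October 26] → after → candidate.
compaction [October 19, October 27] → after → candidate.
demo [October 21, October 24] → after → candidate.
design_review [October 8, October 21] → contains → excluded.
lunch [October 2, October 3] → before → excluded.
snapshot [October 11, October 20] → met-by → excluded.
soundcheck [October 10, October 20] → started-by → excluded.
Among candidates, earliest start is October 19 → compaction.

compaction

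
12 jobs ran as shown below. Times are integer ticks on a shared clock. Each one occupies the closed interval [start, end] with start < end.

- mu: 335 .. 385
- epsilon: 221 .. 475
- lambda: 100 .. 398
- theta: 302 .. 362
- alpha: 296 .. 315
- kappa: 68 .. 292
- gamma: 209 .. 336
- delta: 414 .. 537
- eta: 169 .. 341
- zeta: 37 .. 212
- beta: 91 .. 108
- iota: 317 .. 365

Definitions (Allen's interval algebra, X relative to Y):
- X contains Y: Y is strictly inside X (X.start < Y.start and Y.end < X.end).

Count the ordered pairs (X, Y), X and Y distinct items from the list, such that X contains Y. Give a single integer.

15

Checking all 132 ordered pairs for relation 'contains'; matching pairs in alphabetical order:
(epsilon, alpha): epsilon contains alpha ✓
(epsilon, iota): epsilon contains iota ✓
(epsilon, mu): epsilon contains mu ✓
(epsilon, theta): epsilon contains theta ✓
(eta, alpha): eta contains alpha ✓
(eta, gamma): eta contains gamma ✓
(gamma, alpha): gamma contains alpha ✓
(kappa, beta): kappa contains beta ✓
(lambda, alpha): lambda contains alpha ✓
(lambda, eta): lambda contains eta ✓
(lambda, gamma): lambda contains gamma ✓
(lambda, iota): lambda contains iota ✓
(lambda, mu): lambda contains mu ✓
(lambda, theta): lambda contains theta ✓
(zeta, beta): zeta contains beta ✓
Count: 15.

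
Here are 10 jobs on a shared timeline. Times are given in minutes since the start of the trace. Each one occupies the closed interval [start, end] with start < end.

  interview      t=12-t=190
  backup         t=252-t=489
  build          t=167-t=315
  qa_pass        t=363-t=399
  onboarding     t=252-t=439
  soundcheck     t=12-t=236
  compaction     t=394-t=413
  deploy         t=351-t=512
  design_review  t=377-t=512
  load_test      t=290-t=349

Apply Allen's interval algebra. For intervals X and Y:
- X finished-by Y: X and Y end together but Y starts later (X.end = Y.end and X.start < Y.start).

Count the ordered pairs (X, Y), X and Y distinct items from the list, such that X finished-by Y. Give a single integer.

1

Checking all 90 ordered pairs for relation 'finished-by'; matching pairs in alphabetical order:
(deploy, design_review): deploy finished-by design_review ✓
Count: 1.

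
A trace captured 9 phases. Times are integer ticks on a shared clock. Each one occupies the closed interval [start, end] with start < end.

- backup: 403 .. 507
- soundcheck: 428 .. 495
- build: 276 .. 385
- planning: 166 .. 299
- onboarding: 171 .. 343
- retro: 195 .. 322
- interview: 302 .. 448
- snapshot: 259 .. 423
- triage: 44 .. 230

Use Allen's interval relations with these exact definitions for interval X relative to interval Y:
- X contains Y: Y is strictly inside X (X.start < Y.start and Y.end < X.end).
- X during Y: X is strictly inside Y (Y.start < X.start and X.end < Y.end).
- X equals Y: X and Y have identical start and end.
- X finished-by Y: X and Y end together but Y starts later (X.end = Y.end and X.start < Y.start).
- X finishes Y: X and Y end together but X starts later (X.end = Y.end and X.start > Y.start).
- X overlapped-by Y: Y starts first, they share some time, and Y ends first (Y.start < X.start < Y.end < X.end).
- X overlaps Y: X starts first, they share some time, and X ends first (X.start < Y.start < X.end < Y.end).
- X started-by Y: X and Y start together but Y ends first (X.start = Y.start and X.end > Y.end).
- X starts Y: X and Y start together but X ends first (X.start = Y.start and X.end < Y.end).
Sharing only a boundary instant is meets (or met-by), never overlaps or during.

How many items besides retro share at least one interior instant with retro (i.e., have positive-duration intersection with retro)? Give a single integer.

Target retro = [195, 322].
backup [403, 507] → after → no.
build [276, 385] → overlapped-by → counts.
interview [302, 448] → overlapped-by → counts.
onboarding [171, 343] → contains → counts.
planning [166, 299] → overlaps → counts.
snapshot [259, 423] → overlapped-by → counts.
soundcheck [428, 495] → after → no.
triage [44, 230] → overlaps → counts.
Total: 6.

6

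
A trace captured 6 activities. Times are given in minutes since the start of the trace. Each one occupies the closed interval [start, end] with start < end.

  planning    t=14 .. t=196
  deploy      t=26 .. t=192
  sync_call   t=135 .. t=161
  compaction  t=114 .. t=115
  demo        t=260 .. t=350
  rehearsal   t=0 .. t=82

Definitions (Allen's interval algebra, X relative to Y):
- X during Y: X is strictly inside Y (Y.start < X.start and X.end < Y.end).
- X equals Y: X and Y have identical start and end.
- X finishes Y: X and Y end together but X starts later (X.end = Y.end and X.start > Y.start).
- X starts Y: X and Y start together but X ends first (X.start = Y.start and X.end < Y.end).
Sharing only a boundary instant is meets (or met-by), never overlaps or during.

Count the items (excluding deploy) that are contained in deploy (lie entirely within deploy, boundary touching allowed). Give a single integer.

2

Target deploy = [t=26, t=192].
compaction [t=114, t=115] → during → counts.
demo [t=260, t=350] → after → no.
planning [t=14, t=196] → contains → no.
rehearsal [t=0, t=82] → overlaps → no.
sync_call [t=135, t=161] → during → counts.
Total: 2.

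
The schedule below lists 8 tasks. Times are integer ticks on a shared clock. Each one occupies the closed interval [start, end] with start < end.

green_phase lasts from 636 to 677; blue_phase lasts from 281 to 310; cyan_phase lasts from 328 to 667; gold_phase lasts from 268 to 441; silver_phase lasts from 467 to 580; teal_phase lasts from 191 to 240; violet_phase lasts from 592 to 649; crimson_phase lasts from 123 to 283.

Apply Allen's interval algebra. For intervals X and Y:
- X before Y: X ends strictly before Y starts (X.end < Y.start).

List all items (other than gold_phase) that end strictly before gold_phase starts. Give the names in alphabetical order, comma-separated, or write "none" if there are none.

teal_phase

Target gold_phase = [268, 441].
blue_phase [281, 310] → during → no.
crimson_phase [123, 283] → overlaps → no.
cyan_phase [328, 667] → overlapped-by → no.
green_phase [636, 677] → after → no.
silver_phase [467, 580] → after → no.
teal_phase [191, 240] → before → yes.
violet_phase [592, 649] → after → no.
Result: teal_phase.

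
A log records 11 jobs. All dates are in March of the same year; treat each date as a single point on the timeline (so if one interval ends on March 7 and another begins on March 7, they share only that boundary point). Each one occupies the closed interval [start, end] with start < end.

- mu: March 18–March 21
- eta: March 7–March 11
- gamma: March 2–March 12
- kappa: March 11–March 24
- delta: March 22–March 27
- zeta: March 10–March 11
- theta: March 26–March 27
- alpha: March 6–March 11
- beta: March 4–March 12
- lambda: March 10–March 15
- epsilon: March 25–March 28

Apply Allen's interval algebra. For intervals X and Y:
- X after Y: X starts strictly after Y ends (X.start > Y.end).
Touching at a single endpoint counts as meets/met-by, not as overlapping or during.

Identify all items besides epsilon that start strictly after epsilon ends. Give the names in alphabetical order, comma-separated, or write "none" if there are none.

Target epsilon = [March 25, March 28].
alpha [March 6, March 11] → before → no.
beta [March 4, March 12] → before → no.
delta [March 22, March 27] → overlaps → no.
eta [March 7, March 11] → before → no.
gamma [March 2, March 12] → before → no.
kappa [March 11, March 24] → before → no.
lambda [March 10, March 15] → before → no.
mu [March 18, March 21] → before → no.
theta [March 26, March 27] → during → no.
zeta [March 10, March 11] → before → no.
Result: none.

none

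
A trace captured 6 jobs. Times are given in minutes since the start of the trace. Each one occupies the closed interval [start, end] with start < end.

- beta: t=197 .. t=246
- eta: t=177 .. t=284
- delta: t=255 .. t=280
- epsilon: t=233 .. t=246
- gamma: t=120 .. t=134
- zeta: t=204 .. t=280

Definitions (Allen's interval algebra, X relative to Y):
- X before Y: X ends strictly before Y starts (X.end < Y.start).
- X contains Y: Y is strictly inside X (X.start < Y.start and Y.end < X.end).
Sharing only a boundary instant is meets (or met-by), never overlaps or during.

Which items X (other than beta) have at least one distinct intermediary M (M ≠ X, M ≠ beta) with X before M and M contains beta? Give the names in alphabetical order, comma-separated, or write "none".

Target beta = [t=197, t=246].
Intermediaries M with M contains beta: eta.
Via eta — items with X before eta: gamma.
Union: gamma.

gamma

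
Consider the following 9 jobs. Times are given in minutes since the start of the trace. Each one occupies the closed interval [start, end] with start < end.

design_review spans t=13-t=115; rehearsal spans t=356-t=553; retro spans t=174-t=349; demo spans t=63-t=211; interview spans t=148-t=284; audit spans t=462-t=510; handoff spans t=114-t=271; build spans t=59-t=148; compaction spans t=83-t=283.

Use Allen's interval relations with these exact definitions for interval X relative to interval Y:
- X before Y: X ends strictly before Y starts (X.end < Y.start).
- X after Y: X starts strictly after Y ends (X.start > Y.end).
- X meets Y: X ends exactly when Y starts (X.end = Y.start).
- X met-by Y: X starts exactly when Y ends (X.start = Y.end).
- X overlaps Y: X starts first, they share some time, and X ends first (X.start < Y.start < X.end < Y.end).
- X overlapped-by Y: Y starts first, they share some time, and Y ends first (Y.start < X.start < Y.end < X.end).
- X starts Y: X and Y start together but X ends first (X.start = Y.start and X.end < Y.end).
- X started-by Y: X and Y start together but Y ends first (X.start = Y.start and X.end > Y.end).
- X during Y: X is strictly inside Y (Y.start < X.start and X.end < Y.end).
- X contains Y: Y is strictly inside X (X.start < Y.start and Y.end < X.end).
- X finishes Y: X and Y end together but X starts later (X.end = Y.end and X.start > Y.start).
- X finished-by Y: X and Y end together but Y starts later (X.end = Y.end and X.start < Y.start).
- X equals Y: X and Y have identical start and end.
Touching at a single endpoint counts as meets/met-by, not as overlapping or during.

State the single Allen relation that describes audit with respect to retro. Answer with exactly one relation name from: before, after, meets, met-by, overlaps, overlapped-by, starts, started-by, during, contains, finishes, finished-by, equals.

after

audit = [t=462, t=510]; retro = [t=174, t=349].
Compare endpoints: audit.start > retro.start, audit.start > retro.end, audit.end > retro.start, audit.end > retro.end.
That pattern is 'after'.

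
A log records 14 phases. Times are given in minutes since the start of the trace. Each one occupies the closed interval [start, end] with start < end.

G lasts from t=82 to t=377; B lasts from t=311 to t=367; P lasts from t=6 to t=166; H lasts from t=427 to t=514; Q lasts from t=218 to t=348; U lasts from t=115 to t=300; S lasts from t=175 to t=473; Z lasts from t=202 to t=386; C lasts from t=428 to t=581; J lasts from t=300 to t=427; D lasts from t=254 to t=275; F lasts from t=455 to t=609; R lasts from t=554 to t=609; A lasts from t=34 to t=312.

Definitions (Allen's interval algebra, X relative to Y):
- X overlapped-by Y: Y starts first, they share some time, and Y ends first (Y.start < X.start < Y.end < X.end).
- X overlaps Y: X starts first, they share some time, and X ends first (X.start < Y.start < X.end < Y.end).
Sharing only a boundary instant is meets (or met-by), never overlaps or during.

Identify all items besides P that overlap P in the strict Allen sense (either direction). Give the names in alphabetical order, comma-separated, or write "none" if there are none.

Target P = [t=6, t=166].
A [t=34, t=312] → overlapped-by → yes.
B [t=311, t=367] → after → no.
C [t=428, t=581] → after → no.
D [t=254, t=275] → after → no.
F [t=455, t=609] → after → no.
G [t=82, t=377] → overlapped-by → yes.
H [t=427, t=514] → after → no.
J [t=300, t=427] → after → no.
Q [t=218, t=348] → after → no.
R [t=554, t=609] → after → no.
S [t=175, t=473] → after → no.
U [t=115, t=300] → overlapped-by → yes.
Z [t=202, t=386] → after → no.
Result: A, G, U.

A, G, U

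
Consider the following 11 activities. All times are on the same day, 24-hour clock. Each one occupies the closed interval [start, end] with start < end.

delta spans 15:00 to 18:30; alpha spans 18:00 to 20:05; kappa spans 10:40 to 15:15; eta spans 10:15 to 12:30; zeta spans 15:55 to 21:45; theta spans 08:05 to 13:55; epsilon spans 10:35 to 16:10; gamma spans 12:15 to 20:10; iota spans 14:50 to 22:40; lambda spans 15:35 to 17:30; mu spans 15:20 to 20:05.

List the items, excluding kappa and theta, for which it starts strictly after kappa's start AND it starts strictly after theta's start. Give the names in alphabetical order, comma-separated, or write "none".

Conditions: its start is strictly after kappa's start (X.start > 10:40) AND its start is strictly after theta's start (X.start > 08:05).
alpha: start 18:00 > 10:40? ✓; start 18:00 > 08:05? ✓ → yes.
delta: start 15:00 > 10:40? ✓; start 15:00 > 08:05? ✓ → yes.
epsilon: start 10:35 > 10:40? ✗; start 10:35 > 08:05? ✓ → no.
eta: start 10:15 > 10:40? ✗; start 10:15 > 08:05? ✓ → no.
gamma: start 12:15 > 10:40? ✓; start 12:15 > 08:05? ✓ → yes.
iota: start 14:50 > 10:40? ✓; start 14:50 > 08:05? ✓ → yes.
lambda: start 15:35 > 10:40? ✓; start 15:35 > 08:05? ✓ → yes.
mu: start 15:20 > 10:40? ✓; start 15:20 > 08:05? ✓ → yes.
zeta: start 15:55 > 10:40? ✓; start 15:55 > 08:05? ✓ → yes.
Result: alpha, delta, gamma, iota, lambda, mu, zeta.

alpha, delta, gamma, iota, lambda, mu, zeta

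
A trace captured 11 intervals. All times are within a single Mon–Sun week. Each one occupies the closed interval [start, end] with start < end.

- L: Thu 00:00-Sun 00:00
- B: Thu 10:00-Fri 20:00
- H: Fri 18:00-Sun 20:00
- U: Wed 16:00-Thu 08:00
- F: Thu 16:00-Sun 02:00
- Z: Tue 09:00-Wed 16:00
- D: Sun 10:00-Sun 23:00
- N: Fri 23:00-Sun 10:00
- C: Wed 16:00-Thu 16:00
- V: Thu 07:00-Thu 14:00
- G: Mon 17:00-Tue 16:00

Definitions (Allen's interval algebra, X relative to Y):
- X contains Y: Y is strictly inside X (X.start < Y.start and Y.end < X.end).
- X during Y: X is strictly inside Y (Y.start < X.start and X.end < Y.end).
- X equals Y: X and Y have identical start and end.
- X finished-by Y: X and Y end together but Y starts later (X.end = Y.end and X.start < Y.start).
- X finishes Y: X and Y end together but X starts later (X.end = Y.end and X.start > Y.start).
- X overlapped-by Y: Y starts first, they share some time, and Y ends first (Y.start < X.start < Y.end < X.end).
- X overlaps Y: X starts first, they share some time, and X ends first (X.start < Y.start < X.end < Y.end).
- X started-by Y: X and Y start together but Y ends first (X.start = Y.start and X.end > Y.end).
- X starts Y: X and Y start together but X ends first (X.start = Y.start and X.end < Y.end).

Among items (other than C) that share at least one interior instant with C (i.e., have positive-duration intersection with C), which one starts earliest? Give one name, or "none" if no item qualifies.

Target C = [Wed 16:00, Thu 16:00].
B [Thu 10:00, Fri 20:00] → overlapped-by → candidate.
D [Sun 10:00, Sun 23:00] → after → excluded.
F [Thu 16:00, Sun 02:00] → met-by → excluded.
G [Mon 17:00, Tue 16:00] → before → excluded.
H [Fri 18:00, Sun 20:00] → after → excluded.
L [Thu 00:00, Sun 00:00] → overlapped-by → candidate.
N [Fri 23:00, Sun 10:00] → after → excluded.
U [Wed 16:00, Thu 08:00] → starts → candidate.
V [Thu 07:00, Thu 14:00] → during → candidate.
Z [Tue 09:00, Wed 16:00] → meets → excluded.
Among candidates, earliest start is Wed 16:00 → U.

U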